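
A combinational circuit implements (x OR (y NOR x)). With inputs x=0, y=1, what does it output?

Substituting: (0 OR (1 NOR 0))
= 0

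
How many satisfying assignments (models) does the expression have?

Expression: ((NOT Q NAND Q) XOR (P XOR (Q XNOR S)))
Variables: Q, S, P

Satisfying assignments: (0,0,1), (0,1,0), (1,0,0), (1,1,1)
Count: 4 out of 8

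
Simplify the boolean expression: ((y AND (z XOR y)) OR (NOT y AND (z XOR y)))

By distribution ((E AND v) OR (E AND NOT v) = E):
= (z XOR y)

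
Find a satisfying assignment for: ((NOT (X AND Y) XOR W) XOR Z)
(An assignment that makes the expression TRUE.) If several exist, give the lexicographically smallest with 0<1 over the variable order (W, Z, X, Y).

W=0, Z=0, X=0, Y=0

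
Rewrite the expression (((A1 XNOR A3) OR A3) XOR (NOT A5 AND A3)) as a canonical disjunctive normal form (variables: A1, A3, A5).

(NOT A1 AND NOT A3 AND NOT A5) OR (NOT A1 AND NOT A3 AND A5) OR (NOT A1 AND A3 AND A5) OR (A1 AND A3 AND A5)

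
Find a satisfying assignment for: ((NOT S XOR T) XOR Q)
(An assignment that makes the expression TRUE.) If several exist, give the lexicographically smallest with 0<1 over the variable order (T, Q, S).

T=0, Q=0, S=0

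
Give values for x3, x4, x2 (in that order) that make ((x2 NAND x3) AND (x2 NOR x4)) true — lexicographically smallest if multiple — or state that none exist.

x3=0, x4=0, x2=0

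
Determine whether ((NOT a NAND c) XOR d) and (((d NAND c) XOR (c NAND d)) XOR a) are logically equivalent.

No. Counterexample: with d=0, c=0, a=0, Expression 1 = 1 but Expression 2 = 0.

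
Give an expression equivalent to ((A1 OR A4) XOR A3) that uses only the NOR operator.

((((((A1 NOR A4) NOR (A1 NOR A4)) NOR A3) NOR (((A1 NOR A4) NOR (A1 NOR A4)) NOR A3)) NOR ((((A1 NOR A4) NOR (A1 NOR A4)) NOR A3) NOR (((A1 NOR A4) NOR (A1 NOR A4)) NOR A3))) NOR ((((((A1 NOR A4) NOR (A1 NOR A4)) NOR ((A1 NOR A4) NOR (A1 NOR A4))) NOR (A3 NOR A3)) NOR ((((A1 NOR A4) NOR (A1 NOR A4)) NOR ((A1 NOR A4) NOR (A1 NOR A4))) NOR (A3 NOR A3))) NOR (((((A1 NOR A4) NOR (A1 NOR A4)) NOR ((A1 NOR A4) NOR (A1 NOR A4))) NOR (A3 NOR A3)) NOR ((((A1 NOR A4) NOR (A1 NOR A4)) NOR ((A1 NOR A4) NOR (A1 NOR A4))) NOR (A3 NOR A3)))))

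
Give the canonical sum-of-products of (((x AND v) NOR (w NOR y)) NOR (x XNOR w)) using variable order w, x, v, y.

Σm(4, 6, 7) = (NOT w AND x AND NOT v AND NOT y) OR (NOT w AND x AND v AND NOT y) OR (NOT w AND x AND v AND y)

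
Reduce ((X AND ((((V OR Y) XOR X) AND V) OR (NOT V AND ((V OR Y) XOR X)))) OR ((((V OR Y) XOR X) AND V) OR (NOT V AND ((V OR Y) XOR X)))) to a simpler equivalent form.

By absorption (E OR (E AND v) = E) then distribution ((E AND v) OR (E AND NOT v) = E):
= ((V OR Y) XOR X)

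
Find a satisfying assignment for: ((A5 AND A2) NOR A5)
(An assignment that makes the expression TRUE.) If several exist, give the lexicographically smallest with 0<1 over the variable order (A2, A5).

A2=0, A5=0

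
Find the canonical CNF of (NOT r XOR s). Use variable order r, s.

(r OR NOT s) AND (NOT r OR s)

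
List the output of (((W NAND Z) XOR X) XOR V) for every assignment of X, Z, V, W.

X | Z | V | W | Output
----------------------
0 | 0 | 0 | 0 | 1
0 | 0 | 0 | 1 | 1
0 | 0 | 1 | 0 | 0
0 | 0 | 1 | 1 | 0
0 | 1 | 0 | 0 | 1
0 | 1 | 0 | 1 | 0
0 | 1 | 1 | 0 | 0
0 | 1 | 1 | 1 | 1
1 | 0 | 0 | 0 | 0
1 | 0 | 0 | 1 | 0
1 | 0 | 1 | 0 | 1
1 | 0 | 1 | 1 | 1
1 | 1 | 0 | 0 | 0
1 | 1 | 0 | 1 | 1
1 | 1 | 1 | 0 | 1
1 | 1 | 1 | 1 | 0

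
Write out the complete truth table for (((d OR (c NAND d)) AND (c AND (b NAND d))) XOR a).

b | d | a | c | Output
----------------------
0 | 0 | 0 | 0 | 0
0 | 0 | 0 | 1 | 1
0 | 0 | 1 | 0 | 1
0 | 0 | 1 | 1 | 0
0 | 1 | 0 | 0 | 0
0 | 1 | 0 | 1 | 1
0 | 1 | 1 | 0 | 1
0 | 1 | 1 | 1 | 0
1 | 0 | 0 | 0 | 0
1 | 0 | 0 | 1 | 1
1 | 0 | 1 | 0 | 1
1 | 0 | 1 | 1 | 0
1 | 1 | 0 | 0 | 0
1 | 1 | 0 | 1 | 0
1 | 1 | 1 | 0 | 1
1 | 1 | 1 | 1 | 1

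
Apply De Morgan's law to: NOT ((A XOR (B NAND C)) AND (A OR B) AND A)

NOT (A XOR (B NAND C)) OR NOT (A OR B) OR NOT A
De Morgan's: NOT(AND of terms) = OR of negations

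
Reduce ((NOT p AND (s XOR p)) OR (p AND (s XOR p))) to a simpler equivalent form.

By distribution ((E AND v) OR (E AND NOT v) = E):
= (s XOR p)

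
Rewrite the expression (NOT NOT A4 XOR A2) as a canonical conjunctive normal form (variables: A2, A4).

(A2 OR A4) AND (NOT A2 OR NOT A4)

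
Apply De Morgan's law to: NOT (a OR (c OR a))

NOT a AND NOT (c OR a)
De Morgan's: NOT(OR of terms) = AND of negations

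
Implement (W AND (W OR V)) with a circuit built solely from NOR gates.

((W NOR W) NOR (((W NOR V) NOR (W NOR V)) NOR ((W NOR V) NOR (W NOR V))))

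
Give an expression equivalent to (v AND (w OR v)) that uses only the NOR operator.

((v NOR v) NOR (((w NOR v) NOR (w NOR v)) NOR ((w NOR v) NOR (w NOR v))))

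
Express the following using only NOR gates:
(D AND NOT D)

((D NOR D) NOR ((D NOR D) NOR (D NOR D)))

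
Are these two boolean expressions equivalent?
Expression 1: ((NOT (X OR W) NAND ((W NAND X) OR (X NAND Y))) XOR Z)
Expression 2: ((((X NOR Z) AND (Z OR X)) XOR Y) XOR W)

No. Counterexample: with Y=0, Z=0, W=0, X=1, Expression 1 = 1 but Expression 2 = 0.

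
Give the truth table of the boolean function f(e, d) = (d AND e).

e | d | Output
--------------
0 | 0 | 0
0 | 1 | 0
1 | 0 | 0
1 | 1 | 1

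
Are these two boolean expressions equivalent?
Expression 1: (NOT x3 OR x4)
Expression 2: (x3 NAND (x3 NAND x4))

Yes, they are equivalent — the two output columns agree on all 4 assignments:
x3 | x4 | Expression 1 | Expression 2
-------------------------------------
0 | 0 | 1 | 1
0 | 1 | 1 | 1
1 | 0 | 0 | 0
1 | 1 | 1 | 1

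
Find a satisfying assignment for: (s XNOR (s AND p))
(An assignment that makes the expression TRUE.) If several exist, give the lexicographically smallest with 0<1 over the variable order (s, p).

s=0, p=0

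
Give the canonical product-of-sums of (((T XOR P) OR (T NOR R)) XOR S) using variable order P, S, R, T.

ΠM(2, 4, 5, 7, 9, 11, 12, 14) = (P OR S OR NOT R OR T) AND (P OR NOT S OR R OR T) AND (P OR NOT S OR R OR NOT T) AND (P OR NOT S OR NOT R OR NOT T) AND (NOT P OR S OR R OR NOT T) AND (NOT P OR S OR NOT R OR NOT T) AND (NOT P OR NOT S OR R OR T) AND (NOT P OR NOT S OR NOT R OR T)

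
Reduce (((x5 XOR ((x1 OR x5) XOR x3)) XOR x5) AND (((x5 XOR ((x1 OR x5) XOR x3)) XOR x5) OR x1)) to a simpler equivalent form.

By absorption (E AND (E OR v) = E) then XOR self-cancellation ((E XOR v) XOR v = E):
= ((x1 OR x5) XOR x3)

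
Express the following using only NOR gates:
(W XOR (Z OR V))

((((W NOR ((Z NOR V) NOR (Z NOR V))) NOR (W NOR ((Z NOR V) NOR (Z NOR V)))) NOR ((W NOR ((Z NOR V) NOR (Z NOR V))) NOR (W NOR ((Z NOR V) NOR (Z NOR V))))) NOR ((((W NOR W) NOR (((Z NOR V) NOR (Z NOR V)) NOR ((Z NOR V) NOR (Z NOR V)))) NOR ((W NOR W) NOR (((Z NOR V) NOR (Z NOR V)) NOR ((Z NOR V) NOR (Z NOR V))))) NOR (((W NOR W) NOR (((Z NOR V) NOR (Z NOR V)) NOR ((Z NOR V) NOR (Z NOR V)))) NOR ((W NOR W) NOR (((Z NOR V) NOR (Z NOR V)) NOR ((Z NOR V) NOR (Z NOR V)))))))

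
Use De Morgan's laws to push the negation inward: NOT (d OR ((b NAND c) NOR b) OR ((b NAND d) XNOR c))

NOT d AND NOT ((b NAND c) NOR b) AND NOT ((b NAND d) XNOR c)
De Morgan's: NOT(OR of terms) = AND of negations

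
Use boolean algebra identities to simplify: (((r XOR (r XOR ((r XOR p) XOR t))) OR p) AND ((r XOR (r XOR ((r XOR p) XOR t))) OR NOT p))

By distribution ((E OR v) AND (E OR NOT v) = E) then XOR self-cancellation ((E XOR v) XOR v = E):
= ((r XOR p) XOR t)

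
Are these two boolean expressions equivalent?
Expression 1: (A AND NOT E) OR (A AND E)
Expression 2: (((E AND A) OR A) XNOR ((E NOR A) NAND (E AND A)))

Yes, they are equivalent — the two output columns agree on all 4 assignments:
A | E | Expression 1 | Expression 2
-----------------------------------
0 | 0 | 0 | 0
0 | 1 | 0 | 0
1 | 0 | 1 | 1
1 | 1 | 1 | 1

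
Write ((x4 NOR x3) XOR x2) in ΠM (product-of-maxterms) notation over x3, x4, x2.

ΠM(1, 2, 4, 6) = (x3 OR x4 OR NOT x2) AND (x3 OR NOT x4 OR x2) AND (NOT x3 OR x4 OR x2) AND (NOT x3 OR NOT x4 OR x2)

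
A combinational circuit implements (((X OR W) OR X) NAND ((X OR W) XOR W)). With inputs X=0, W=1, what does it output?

Substituting: (((0 OR 1) OR 0) NAND ((0 OR 1) XOR 1))
= 1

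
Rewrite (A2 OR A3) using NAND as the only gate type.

((A2 NAND A2) NAND (A3 NAND A3))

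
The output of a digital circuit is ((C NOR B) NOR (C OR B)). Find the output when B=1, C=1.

Substituting: ((1 NOR 1) NOR (1 OR 1))
= 0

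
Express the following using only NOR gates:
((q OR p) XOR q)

((((((q NOR p) NOR (q NOR p)) NOR q) NOR (((q NOR p) NOR (q NOR p)) NOR q)) NOR ((((q NOR p) NOR (q NOR p)) NOR q) NOR (((q NOR p) NOR (q NOR p)) NOR q))) NOR ((((((q NOR p) NOR (q NOR p)) NOR ((q NOR p) NOR (q NOR p))) NOR (q NOR q)) NOR ((((q NOR p) NOR (q NOR p)) NOR ((q NOR p) NOR (q NOR p))) NOR (q NOR q))) NOR (((((q NOR p) NOR (q NOR p)) NOR ((q NOR p) NOR (q NOR p))) NOR (q NOR q)) NOR ((((q NOR p) NOR (q NOR p)) NOR ((q NOR p) NOR (q NOR p))) NOR (q NOR q)))))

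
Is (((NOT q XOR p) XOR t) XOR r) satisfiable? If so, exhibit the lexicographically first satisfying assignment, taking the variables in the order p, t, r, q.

p=0, t=0, r=0, q=0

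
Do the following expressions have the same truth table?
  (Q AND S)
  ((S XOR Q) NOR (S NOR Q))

Yes, they are equivalent — the two output columns agree on all 4 assignments:
Q | S | Expression 1 | Expression 2
-----------------------------------
0 | 0 | 0 | 0
0 | 1 | 0 | 0
1 | 0 | 0 | 0
1 | 1 | 1 | 1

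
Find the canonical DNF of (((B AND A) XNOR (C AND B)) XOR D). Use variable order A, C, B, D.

(NOT A AND NOT C AND NOT B AND NOT D) OR (NOT A AND NOT C AND B AND NOT D) OR (NOT A AND C AND NOT B AND NOT D) OR (NOT A AND C AND B AND D) OR (A AND NOT C AND NOT B AND NOT D) OR (A AND NOT C AND B AND D) OR (A AND C AND NOT B AND NOT D) OR (A AND C AND B AND NOT D)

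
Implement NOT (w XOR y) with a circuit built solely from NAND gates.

(((w NAND (w NAND y)) NAND (y NAND (w NAND y))) NAND ((w NAND (w NAND y)) NAND (y NAND (w NAND y))))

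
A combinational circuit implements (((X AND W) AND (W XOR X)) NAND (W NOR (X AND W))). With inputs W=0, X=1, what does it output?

Substituting: (((1 AND 0) AND (0 XOR 1)) NAND (0 NOR (1 AND 0)))
= 1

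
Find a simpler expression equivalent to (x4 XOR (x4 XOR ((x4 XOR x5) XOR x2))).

By XOR self-cancellation ((E XOR v) XOR v = E):
= ((x4 XOR x5) XOR x2)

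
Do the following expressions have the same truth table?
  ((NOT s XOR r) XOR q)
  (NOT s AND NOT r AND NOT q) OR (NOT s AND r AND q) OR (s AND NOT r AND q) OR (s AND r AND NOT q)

Yes, they are equivalent — the two output columns agree on all 8 assignments:
s | r | q | Expression 1 | Expression 2
---------------------------------------
0 | 0 | 0 | 1 | 1
0 | 0 | 1 | 0 | 0
0 | 1 | 0 | 0 | 0
0 | 1 | 1 | 1 | 1
1 | 0 | 0 | 0 | 0
1 | 0 | 1 | 1 | 1
1 | 1 | 0 | 1 | 1
1 | 1 | 1 | 0 | 0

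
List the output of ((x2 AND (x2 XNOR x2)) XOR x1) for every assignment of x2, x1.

x2 | x1 | Output
----------------
0 | 0 | 0
0 | 1 | 1
1 | 0 | 1
1 | 1 | 0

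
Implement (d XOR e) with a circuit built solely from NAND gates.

((d NAND (d NAND e)) NAND (e NAND (d NAND e)))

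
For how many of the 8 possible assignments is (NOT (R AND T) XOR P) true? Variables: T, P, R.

Satisfying assignments: (0,0,0), (0,0,1), (1,0,0), (1,1,1)
Count: 4 out of 8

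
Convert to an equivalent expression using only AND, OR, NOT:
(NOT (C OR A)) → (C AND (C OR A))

(C OR A) OR (C AND (C OR A))
(Implication elimination: A → B = NOT A OR B)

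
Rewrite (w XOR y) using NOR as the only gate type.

((((w NOR y) NOR (w NOR y)) NOR ((w NOR y) NOR (w NOR y))) NOR ((((w NOR w) NOR (y NOR y)) NOR ((w NOR w) NOR (y NOR y))) NOR (((w NOR w) NOR (y NOR y)) NOR ((w NOR w) NOR (y NOR y)))))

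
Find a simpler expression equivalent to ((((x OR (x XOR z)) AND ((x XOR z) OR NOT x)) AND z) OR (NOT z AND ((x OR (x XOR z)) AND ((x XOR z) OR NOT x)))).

By distribution ((E AND v) OR (E AND NOT v) = E) then distribution ((E OR v) AND (E OR NOT v) = E):
= (x XOR z)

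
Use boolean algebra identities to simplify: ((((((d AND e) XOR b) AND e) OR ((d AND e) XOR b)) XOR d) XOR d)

By XOR self-cancellation ((E XOR v) XOR v = E) then absorption (E OR (E AND v) = E):
= ((d AND e) XOR b)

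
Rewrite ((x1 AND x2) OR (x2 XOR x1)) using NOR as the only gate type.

((((x1 NOR x1) NOR (x2 NOR x2)) NOR ((((x2 NOR x1) NOR (x2 NOR x1)) NOR ((x2 NOR x1) NOR (x2 NOR x1))) NOR ((((x2 NOR x2) NOR (x1 NOR x1)) NOR ((x2 NOR x2) NOR (x1 NOR x1))) NOR (((x2 NOR x2) NOR (x1 NOR x1)) NOR ((x2 NOR x2) NOR (x1 NOR x1)))))) NOR (((x1 NOR x1) NOR (x2 NOR x2)) NOR ((((x2 NOR x1) NOR (x2 NOR x1)) NOR ((x2 NOR x1) NOR (x2 NOR x1))) NOR ((((x2 NOR x2) NOR (x1 NOR x1)) NOR ((x2 NOR x2) NOR (x1 NOR x1))) NOR (((x2 NOR x2) NOR (x1 NOR x1)) NOR ((x2 NOR x2) NOR (x1 NOR x1)))))))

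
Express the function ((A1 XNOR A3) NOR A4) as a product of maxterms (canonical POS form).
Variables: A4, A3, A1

ΠM(0, 3, 4, 5, 6, 7) = (A4 OR A3 OR A1) AND (A4 OR NOT A3 OR NOT A1) AND (NOT A4 OR A3 OR A1) AND (NOT A4 OR A3 OR NOT A1) AND (NOT A4 OR NOT A3 OR A1) AND (NOT A4 OR NOT A3 OR NOT A1)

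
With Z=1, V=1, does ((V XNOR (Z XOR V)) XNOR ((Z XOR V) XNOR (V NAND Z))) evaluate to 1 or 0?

Substituting: ((1 XNOR (1 XOR 1)) XNOR ((1 XOR 1) XNOR (1 NAND 1)))
= 0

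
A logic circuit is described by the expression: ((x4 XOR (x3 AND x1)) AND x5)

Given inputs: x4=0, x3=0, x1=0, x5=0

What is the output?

Substituting: ((0 XOR (0 AND 0)) AND 0)
= 0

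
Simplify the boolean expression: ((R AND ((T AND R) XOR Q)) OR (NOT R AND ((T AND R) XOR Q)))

By distribution ((E AND v) OR (E AND NOT v) = E):
= ((T AND R) XOR Q)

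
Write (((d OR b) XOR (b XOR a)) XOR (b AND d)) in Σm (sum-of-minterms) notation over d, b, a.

Σm(1, 3, 4, 6) = (NOT d AND NOT b AND a) OR (NOT d AND b AND a) OR (d AND NOT b AND NOT a) OR (d AND b AND NOT a)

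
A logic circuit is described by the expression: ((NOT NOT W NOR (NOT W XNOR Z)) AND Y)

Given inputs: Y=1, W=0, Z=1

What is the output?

Substituting: ((NOT NOT 0 NOR (NOT 0 XNOR 1)) AND 1)
= 0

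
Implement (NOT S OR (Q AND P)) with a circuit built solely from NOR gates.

(((S NOR S) NOR ((Q NOR Q) NOR (P NOR P))) NOR ((S NOR S) NOR ((Q NOR Q) NOR (P NOR P))))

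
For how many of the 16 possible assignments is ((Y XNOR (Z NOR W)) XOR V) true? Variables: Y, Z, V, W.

Satisfying assignments: (0,0,0,1), (0,0,1,0), (0,1,0,0), (0,1,0,1), (1,0,0,0), (1,0,1,1), (1,1,1,0), (1,1,1,1)
Count: 8 out of 16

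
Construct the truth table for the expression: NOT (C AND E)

C | E | Output
--------------
0 | 0 | 1
0 | 1 | 1
1 | 0 | 1
1 | 1 | 0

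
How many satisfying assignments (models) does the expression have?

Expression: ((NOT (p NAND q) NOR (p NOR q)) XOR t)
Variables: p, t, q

Satisfying assignments: (0,0,1), (0,1,0), (1,0,0), (1,1,1)
Count: 4 out of 8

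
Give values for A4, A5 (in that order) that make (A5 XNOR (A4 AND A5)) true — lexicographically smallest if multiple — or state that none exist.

A4=0, A5=0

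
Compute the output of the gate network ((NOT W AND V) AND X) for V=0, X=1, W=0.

Substituting: ((NOT 0 AND 0) AND 1)
= 0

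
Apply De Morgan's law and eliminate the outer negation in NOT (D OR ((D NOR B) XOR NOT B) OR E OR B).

NOT D AND NOT ((D NOR B) XOR NOT B) AND NOT E AND NOT B
De Morgan's: NOT(OR of terms) = AND of negations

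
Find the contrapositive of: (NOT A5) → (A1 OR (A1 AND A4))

Contrapositive: NOT (A1 OR (A1 AND A4)) → A5
Note: A statement and its contrapositive are logically equivalent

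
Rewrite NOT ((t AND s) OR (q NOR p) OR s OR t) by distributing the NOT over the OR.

NOT (t AND s) AND NOT (q NOR p) AND NOT s AND NOT t
De Morgan's: NOT(OR of terms) = AND of negations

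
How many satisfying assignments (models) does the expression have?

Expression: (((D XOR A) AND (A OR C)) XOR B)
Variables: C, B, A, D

Satisfying assignments: (0,0,1,0), (0,1,0,0), (0,1,0,1), (0,1,1,1), (1,0,0,1), (1,0,1,0), (1,1,0,0), (1,1,1,1)
Count: 8 out of 16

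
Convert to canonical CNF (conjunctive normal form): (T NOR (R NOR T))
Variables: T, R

(T OR R) AND (NOT T OR R) AND (NOT T OR NOT R)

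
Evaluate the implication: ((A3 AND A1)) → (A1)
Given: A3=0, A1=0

Antecedent ((A3 AND A1)) = 0; consequent (A1) = 0.
0 → 0 = 1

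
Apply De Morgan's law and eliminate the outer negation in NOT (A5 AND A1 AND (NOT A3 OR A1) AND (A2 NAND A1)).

NOT A5 OR NOT A1 OR NOT (NOT A3 OR A1) OR NOT (A2 NAND A1)
De Morgan's: NOT(AND of terms) = OR of negations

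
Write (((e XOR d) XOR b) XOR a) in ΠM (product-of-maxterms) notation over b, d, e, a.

ΠM(0, 3, 5, 6, 9, 10, 12, 15) = (b OR d OR e OR a) AND (b OR d OR NOT e OR NOT a) AND (b OR NOT d OR e OR NOT a) AND (b OR NOT d OR NOT e OR a) AND (NOT b OR d OR e OR NOT a) AND (NOT b OR d OR NOT e OR a) AND (NOT b OR NOT d OR e OR a) AND (NOT b OR NOT d OR NOT e OR NOT a)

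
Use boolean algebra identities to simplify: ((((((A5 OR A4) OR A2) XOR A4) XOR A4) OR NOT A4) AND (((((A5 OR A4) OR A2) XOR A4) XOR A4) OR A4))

By distribution ((E OR v) AND (E OR NOT v) = E) then XOR self-cancellation ((E XOR v) XOR v = E):
= ((A5 OR A4) OR A2)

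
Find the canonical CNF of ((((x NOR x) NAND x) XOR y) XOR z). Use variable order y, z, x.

(y OR NOT z OR x) AND (y OR NOT z OR NOT x) AND (NOT y OR z OR x) AND (NOT y OR z OR NOT x)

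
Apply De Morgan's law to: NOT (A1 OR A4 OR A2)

NOT A1 AND NOT A4 AND NOT A2
De Morgan's: NOT(OR of terms) = AND of negations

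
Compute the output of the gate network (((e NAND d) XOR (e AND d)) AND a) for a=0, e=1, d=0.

Substituting: (((1 NAND 0) XOR (1 AND 0)) AND 0)
= 0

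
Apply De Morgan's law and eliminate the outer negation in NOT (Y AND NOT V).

NOT Y OR V
De Morgan's: NOT(AND of terms) = OR of negations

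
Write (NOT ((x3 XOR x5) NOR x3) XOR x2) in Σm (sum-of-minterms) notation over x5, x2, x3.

Σm(1, 2, 4, 5) = (NOT x5 AND NOT x2 AND x3) OR (NOT x5 AND x2 AND NOT x3) OR (x5 AND NOT x2 AND NOT x3) OR (x5 AND NOT x2 AND x3)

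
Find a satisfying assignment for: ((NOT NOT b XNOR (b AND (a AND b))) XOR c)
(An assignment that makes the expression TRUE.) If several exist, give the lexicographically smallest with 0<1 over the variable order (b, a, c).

b=0, a=0, c=0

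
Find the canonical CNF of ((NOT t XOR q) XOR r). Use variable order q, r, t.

(q OR r OR NOT t) AND (q OR NOT r OR t) AND (NOT q OR r OR t) AND (NOT q OR NOT r OR NOT t)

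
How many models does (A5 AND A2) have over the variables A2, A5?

Satisfying assignments: (1,1)
Count: 1 out of 4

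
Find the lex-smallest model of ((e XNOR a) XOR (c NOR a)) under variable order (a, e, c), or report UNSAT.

a=0, e=0, c=1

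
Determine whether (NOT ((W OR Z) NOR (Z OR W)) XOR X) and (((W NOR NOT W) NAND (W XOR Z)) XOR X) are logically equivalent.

No. Counterexample: with W=0, X=0, Z=0, Expression 1 = 0 but Expression 2 = 1.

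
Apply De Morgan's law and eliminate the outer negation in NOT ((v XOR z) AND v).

NOT (v XOR z) OR NOT v
De Morgan's: NOT(AND of terms) = OR of negations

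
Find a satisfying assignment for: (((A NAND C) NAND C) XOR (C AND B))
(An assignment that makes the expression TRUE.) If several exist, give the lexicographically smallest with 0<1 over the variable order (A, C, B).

A=0, C=0, B=0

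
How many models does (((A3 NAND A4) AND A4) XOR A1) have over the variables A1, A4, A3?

Satisfying assignments: (0,1,0), (1,0,0), (1,0,1), (1,1,1)
Count: 4 out of 8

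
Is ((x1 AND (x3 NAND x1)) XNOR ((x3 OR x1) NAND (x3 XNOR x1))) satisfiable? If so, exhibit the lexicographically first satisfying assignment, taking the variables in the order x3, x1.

x3=0, x1=1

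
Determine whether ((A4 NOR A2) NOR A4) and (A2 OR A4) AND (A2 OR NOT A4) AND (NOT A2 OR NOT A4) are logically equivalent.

Yes, they are equivalent — the two output columns agree on all 4 assignments:
A2 | A4 | Expression 1 | Expression 2
-------------------------------------
0 | 0 | 0 | 0
0 | 1 | 0 | 0
1 | 0 | 1 | 1
1 | 1 | 0 | 0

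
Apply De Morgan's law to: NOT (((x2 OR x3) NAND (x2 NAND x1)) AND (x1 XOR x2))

NOT ((x2 OR x3) NAND (x2 NAND x1)) OR NOT (x1 XOR x2)
De Morgan's: NOT(AND of terms) = OR of negations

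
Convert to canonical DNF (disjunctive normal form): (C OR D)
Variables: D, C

(NOT D AND C) OR (D AND NOT C) OR (D AND C)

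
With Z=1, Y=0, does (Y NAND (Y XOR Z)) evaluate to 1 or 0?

Substituting: (0 NAND (0 XOR 1))
= 1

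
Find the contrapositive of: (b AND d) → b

Contrapositive: NOT b → NOT (b AND d)
Note: A statement and its contrapositive are logically equivalent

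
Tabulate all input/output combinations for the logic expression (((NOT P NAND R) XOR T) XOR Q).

P | T | R | Q | Output
----------------------
0 | 0 | 0 | 0 | 1
0 | 0 | 0 | 1 | 0
0 | 0 | 1 | 0 | 0
0 | 0 | 1 | 1 | 1
0 | 1 | 0 | 0 | 0
0 | 1 | 0 | 1 | 1
0 | 1 | 1 | 0 | 1
0 | 1 | 1 | 1 | 0
1 | 0 | 0 | 0 | 1
1 | 0 | 0 | 1 | 0
1 | 0 | 1 | 0 | 1
1 | 0 | 1 | 1 | 0
1 | 1 | 0 | 0 | 0
1 | 1 | 0 | 1 | 1
1 | 1 | 1 | 0 | 0
1 | 1 | 1 | 1 | 1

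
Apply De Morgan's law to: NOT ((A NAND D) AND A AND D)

NOT (A NAND D) OR NOT A OR NOT D
De Morgan's: NOT(AND of terms) = OR of negations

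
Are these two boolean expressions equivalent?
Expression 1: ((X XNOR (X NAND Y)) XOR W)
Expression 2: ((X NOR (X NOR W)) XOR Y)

No. Counterexample: with Y=0, X=1, W=0, Expression 1 = 1 but Expression 2 = 0.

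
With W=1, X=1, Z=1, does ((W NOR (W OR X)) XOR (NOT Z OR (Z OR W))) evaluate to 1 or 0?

Substituting: ((1 NOR (1 OR 1)) XOR (NOT 1 OR (1 OR 1)))
= 1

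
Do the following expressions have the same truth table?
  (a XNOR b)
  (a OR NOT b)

No. Counterexample: with a=1, b=0, Expression 1 = 0 but Expression 2 = 1.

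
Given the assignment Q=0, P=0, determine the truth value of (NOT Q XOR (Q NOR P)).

Substituting: (NOT 0 XOR (0 NOR 0))
= 0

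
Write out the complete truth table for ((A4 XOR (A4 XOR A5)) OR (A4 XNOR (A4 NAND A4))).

A5 | A4 | Output
----------------
0 | 0 | 0
0 | 1 | 0
1 | 0 | 1
1 | 1 | 1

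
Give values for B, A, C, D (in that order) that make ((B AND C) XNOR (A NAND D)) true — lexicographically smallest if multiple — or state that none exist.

B=0, A=1, C=0, D=1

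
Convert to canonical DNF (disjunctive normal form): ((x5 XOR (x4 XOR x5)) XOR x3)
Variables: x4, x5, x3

(NOT x4 AND NOT x5 AND x3) OR (NOT x4 AND x5 AND x3) OR (x4 AND NOT x5 AND NOT x3) OR (x4 AND x5 AND NOT x3)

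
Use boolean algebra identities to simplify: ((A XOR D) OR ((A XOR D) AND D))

By absorption (E OR (E AND v) = E):
= (A XOR D)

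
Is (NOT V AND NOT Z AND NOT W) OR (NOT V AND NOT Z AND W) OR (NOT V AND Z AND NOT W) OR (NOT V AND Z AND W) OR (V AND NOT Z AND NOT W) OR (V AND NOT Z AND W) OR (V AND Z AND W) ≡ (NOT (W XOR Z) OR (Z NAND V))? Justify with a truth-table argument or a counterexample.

Yes, they are equivalent — the two output columns agree on all 8 assignments:
V | Z | W | Expression 1 | Expression 2
---------------------------------------
0 | 0 | 0 | 1 | 1
0 | 0 | 1 | 1 | 1
0 | 1 | 0 | 1 | 1
0 | 1 | 1 | 1 | 1
1 | 0 | 0 | 1 | 1
1 | 0 | 1 | 1 | 1
1 | 1 | 0 | 0 | 0
1 | 1 | 1 | 1 | 1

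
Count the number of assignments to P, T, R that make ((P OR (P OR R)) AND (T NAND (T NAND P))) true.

Satisfying assignments: (0,0,1), (1,0,0), (1,0,1), (1,1,0), (1,1,1)
Count: 5 out of 8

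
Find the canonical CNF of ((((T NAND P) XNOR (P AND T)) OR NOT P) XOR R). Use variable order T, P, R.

(T OR P OR NOT R) AND (T OR NOT P OR R) AND (NOT T OR P OR NOT R) AND (NOT T OR NOT P OR R)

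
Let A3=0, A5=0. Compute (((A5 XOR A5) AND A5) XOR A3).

Substituting: (((0 XOR 0) AND 0) XOR 0)
= 0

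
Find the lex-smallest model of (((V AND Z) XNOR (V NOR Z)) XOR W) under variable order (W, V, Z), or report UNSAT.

W=0, V=0, Z=1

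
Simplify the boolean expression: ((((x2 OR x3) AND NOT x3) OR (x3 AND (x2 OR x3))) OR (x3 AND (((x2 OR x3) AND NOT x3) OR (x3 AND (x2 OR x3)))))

By absorption (E OR (E AND v) = E) then distribution ((E AND v) OR (E AND NOT v) = E):
= (x2 OR x3)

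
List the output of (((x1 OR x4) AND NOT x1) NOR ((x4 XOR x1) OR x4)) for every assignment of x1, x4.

x1 | x4 | Output
----------------
0 | 0 | 1
0 | 1 | 0
1 | 0 | 0
1 | 1 | 0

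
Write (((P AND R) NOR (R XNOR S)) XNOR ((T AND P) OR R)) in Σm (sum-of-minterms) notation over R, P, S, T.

Σm(0, 1, 4, 7, 8, 9) = (NOT R AND NOT P AND NOT S AND NOT T) OR (NOT R AND NOT P AND NOT S AND T) OR (NOT R AND P AND NOT S AND NOT T) OR (NOT R AND P AND S AND T) OR (R AND NOT P AND NOT S AND NOT T) OR (R AND NOT P AND NOT S AND T)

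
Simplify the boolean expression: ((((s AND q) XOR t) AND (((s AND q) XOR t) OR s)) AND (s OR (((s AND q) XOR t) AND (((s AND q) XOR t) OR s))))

By absorption (E AND (E OR v) = E) then absorption (E AND (E OR v) = E):
= ((s AND q) XOR t)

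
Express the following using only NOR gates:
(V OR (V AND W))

((V NOR ((V NOR V) NOR (W NOR W))) NOR (V NOR ((V NOR V) NOR (W NOR W))))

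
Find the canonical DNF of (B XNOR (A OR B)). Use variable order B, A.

(NOT B AND NOT A) OR (B AND NOT A) OR (B AND A)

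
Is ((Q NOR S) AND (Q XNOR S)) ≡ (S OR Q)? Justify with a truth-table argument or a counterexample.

No. Counterexample: with Q=0, S=0, Expression 1 = 1 but Expression 2 = 0.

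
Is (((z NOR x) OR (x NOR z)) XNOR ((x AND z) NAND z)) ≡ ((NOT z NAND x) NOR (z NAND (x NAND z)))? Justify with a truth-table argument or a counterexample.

No. Counterexample: with z=0, x=0, Expression 1 = 1 but Expression 2 = 0.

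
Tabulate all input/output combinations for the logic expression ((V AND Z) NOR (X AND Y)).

Z | V | Y | X | Output
----------------------
0 | 0 | 0 | 0 | 1
0 | 0 | 0 | 1 | 1
0 | 0 | 1 | 0 | 1
0 | 0 | 1 | 1 | 0
0 | 1 | 0 | 0 | 1
0 | 1 | 0 | 1 | 1
0 | 1 | 1 | 0 | 1
0 | 1 | 1 | 1 | 0
1 | 0 | 0 | 0 | 1
1 | 0 | 0 | 1 | 1
1 | 0 | 1 | 0 | 1
1 | 0 | 1 | 1 | 0
1 | 1 | 0 | 0 | 0
1 | 1 | 0 | 1 | 0
1 | 1 | 1 | 0 | 0
1 | 1 | 1 | 1 | 0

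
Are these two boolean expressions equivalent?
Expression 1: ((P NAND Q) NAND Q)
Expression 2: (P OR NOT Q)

Yes, they are equivalent — the two output columns agree on all 4 assignments:
P | Q | Expression 1 | Expression 2
-----------------------------------
0 | 0 | 1 | 1
0 | 1 | 0 | 0
1 | 0 | 1 | 1
1 | 1 | 1 | 1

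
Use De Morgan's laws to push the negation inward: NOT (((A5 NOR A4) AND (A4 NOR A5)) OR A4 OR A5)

NOT ((A5 NOR A4) AND (A4 NOR A5)) AND NOT A4 AND NOT A5
De Morgan's: NOT(OR of terms) = AND of negations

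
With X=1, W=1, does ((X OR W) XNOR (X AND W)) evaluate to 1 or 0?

Substituting: ((1 OR 1) XNOR (1 AND 1))
= 1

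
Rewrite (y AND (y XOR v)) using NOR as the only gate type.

((y NOR y) NOR (((((y NOR v) NOR (y NOR v)) NOR ((y NOR v) NOR (y NOR v))) NOR ((((y NOR y) NOR (v NOR v)) NOR ((y NOR y) NOR (v NOR v))) NOR (((y NOR y) NOR (v NOR v)) NOR ((y NOR y) NOR (v NOR v))))) NOR ((((y NOR v) NOR (y NOR v)) NOR ((y NOR v) NOR (y NOR v))) NOR ((((y NOR y) NOR (v NOR v)) NOR ((y NOR y) NOR (v NOR v))) NOR (((y NOR y) NOR (v NOR v)) NOR ((y NOR y) NOR (v NOR v)))))))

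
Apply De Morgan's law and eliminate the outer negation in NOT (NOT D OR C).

D AND NOT C
De Morgan's: NOT(OR of terms) = AND of negations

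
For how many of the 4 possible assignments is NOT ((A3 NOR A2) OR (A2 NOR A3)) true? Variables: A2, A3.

Satisfying assignments: (0,1), (1,0), (1,1)
Count: 3 out of 4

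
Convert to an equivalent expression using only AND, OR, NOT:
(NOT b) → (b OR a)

b OR (b OR a)
(Implication elimination: A → B = NOT A OR B)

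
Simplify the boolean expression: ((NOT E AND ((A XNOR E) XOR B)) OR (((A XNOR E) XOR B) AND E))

By distribution ((E AND v) OR (E AND NOT v) = E):
= ((A XNOR E) XOR B)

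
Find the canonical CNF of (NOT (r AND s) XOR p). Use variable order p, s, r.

(p OR NOT s OR NOT r) AND (NOT p OR s OR r) AND (NOT p OR s OR NOT r) AND (NOT p OR NOT s OR r)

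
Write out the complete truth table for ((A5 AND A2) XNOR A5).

A5 | A2 | Output
----------------
0 | 0 | 1
0 | 1 | 1
1 | 0 | 0
1 | 1 | 1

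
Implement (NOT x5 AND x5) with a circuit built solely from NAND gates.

(((x5 NAND x5) NAND x5) NAND ((x5 NAND x5) NAND x5))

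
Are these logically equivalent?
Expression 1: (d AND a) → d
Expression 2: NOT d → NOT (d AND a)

Yes, Contrapositive is always equivalent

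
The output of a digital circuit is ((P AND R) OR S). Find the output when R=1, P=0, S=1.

Substituting: ((0 AND 1) OR 1)
= 1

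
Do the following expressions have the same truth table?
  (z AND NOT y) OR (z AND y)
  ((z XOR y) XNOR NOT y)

Yes, they are equivalent — the two output columns agree on all 4 assignments:
z | y | Expression 1 | Expression 2
-----------------------------------
0 | 0 | 0 | 0
0 | 1 | 0 | 0
1 | 0 | 1 | 1
1 | 1 | 1 | 1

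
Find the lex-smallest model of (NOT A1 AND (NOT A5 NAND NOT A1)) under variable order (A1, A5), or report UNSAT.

A1=0, A5=1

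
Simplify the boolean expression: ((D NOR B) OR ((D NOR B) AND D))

By absorption (E OR (E AND v) = E):
= (D NOR B)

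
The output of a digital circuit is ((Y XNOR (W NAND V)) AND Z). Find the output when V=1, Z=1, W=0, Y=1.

Substituting: ((1 XNOR (0 NAND 1)) AND 1)
= 1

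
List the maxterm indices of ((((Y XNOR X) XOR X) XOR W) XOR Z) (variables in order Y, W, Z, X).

ΠM(2, 3, 4, 5, 8, 9, 14, 15) = (Y OR W OR NOT Z OR X) AND (Y OR W OR NOT Z OR NOT X) AND (Y OR NOT W OR Z OR X) AND (Y OR NOT W OR Z OR NOT X) AND (NOT Y OR W OR Z OR X) AND (NOT Y OR W OR Z OR NOT X) AND (NOT Y OR NOT W OR NOT Z OR X) AND (NOT Y OR NOT W OR NOT Z OR NOT X)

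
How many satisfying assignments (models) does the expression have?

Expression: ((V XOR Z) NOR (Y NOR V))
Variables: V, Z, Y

Satisfying assignments: (0,0,1), (1,1,0), (1,1,1)
Count: 3 out of 8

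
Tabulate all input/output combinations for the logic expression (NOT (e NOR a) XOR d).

a | d | e | Output
------------------
0 | 0 | 0 | 0
0 | 0 | 1 | 1
0 | 1 | 0 | 1
0 | 1 | 1 | 0
1 | 0 | 0 | 1
1 | 0 | 1 | 1
1 | 1 | 0 | 0
1 | 1 | 1 | 0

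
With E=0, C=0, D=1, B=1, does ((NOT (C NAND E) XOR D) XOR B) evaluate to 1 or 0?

Substituting: ((NOT (0 NAND 0) XOR 1) XOR 1)
= 0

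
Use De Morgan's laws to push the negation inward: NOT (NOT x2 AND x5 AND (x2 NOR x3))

x2 OR NOT x5 OR NOT (x2 NOR x3)
De Morgan's: NOT(AND of terms) = OR of negations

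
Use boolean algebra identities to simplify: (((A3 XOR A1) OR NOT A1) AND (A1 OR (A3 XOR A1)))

By distribution ((E OR v) AND (E OR NOT v) = E):
= (A3 XOR A1)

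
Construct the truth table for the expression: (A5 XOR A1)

A1 | A5 | Output
----------------
0 | 0 | 0
0 | 1 | 1
1 | 0 | 1
1 | 1 | 0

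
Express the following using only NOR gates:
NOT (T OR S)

(((T NOR S) NOR (T NOR S)) NOR ((T NOR S) NOR (T NOR S)))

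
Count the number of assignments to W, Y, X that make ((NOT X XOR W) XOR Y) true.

Satisfying assignments: (0,0,0), (0,1,1), (1,0,1), (1,1,0)
Count: 4 out of 8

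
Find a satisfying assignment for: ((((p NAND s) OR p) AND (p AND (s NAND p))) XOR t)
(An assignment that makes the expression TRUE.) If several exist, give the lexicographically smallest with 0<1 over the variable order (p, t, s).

p=0, t=1, s=0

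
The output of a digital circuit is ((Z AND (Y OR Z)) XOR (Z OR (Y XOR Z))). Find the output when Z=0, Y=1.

Substituting: ((0 AND (1 OR 0)) XOR (0 OR (1 XOR 0)))
= 1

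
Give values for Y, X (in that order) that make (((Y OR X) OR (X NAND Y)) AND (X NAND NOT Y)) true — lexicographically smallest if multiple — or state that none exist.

Y=0, X=0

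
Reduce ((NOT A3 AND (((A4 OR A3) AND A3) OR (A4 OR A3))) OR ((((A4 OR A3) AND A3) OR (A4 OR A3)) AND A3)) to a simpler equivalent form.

By distribution ((E AND v) OR (E AND NOT v) = E) then absorption (E OR (E AND v) = E):
= (A4 OR A3)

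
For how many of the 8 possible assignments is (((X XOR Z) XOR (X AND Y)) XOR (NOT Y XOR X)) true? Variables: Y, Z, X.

Satisfying assignments: (0,0,0), (0,0,1), (1,0,1), (1,1,0)
Count: 4 out of 8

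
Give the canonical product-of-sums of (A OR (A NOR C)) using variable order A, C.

ΠM(1) = (A OR NOT C)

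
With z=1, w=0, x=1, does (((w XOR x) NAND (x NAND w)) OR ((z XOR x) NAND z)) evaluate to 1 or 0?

Substituting: (((0 XOR 1) NAND (1 NAND 0)) OR ((1 XOR 1) NAND 1))
= 1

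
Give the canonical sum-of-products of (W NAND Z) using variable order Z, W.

Σm(0, 1, 2) = (NOT Z AND NOT W) OR (NOT Z AND W) OR (Z AND NOT W)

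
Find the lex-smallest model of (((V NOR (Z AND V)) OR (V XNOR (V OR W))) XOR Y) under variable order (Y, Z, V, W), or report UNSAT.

Y=0, Z=0, V=0, W=0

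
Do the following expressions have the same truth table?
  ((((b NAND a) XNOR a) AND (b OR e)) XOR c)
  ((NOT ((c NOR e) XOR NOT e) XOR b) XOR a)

No. Counterexample: with b=0, c=0, e=0, a=0, Expression 1 = 0 but Expression 2 = 1.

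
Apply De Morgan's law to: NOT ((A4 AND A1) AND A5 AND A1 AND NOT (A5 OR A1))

NOT (A4 AND A1) OR NOT A5 OR NOT A1 OR (A5 OR A1)
De Morgan's: NOT(AND of terms) = OR of negations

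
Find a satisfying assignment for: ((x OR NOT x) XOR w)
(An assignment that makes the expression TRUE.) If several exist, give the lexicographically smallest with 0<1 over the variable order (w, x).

w=0, x=0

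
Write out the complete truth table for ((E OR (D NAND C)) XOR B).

D | E | B | C | Output
----------------------
0 | 0 | 0 | 0 | 1
0 | 0 | 0 | 1 | 1
0 | 0 | 1 | 0 | 0
0 | 0 | 1 | 1 | 0
0 | 1 | 0 | 0 | 1
0 | 1 | 0 | 1 | 1
0 | 1 | 1 | 0 | 0
0 | 1 | 1 | 1 | 0
1 | 0 | 0 | 0 | 1
1 | 0 | 0 | 1 | 0
1 | 0 | 1 | 0 | 0
1 | 0 | 1 | 1 | 1
1 | 1 | 0 | 0 | 1
1 | 1 | 0 | 1 | 1
1 | 1 | 1 | 0 | 0
1 | 1 | 1 | 1 | 0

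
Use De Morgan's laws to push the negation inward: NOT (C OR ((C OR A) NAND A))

NOT C AND NOT ((C OR A) NAND A)
De Morgan's: NOT(OR of terms) = AND of negations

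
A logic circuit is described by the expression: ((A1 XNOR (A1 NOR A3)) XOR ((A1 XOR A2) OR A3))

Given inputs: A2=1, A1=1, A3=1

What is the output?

Substituting: ((1 XNOR (1 NOR 1)) XOR ((1 XOR 1) OR 1))
= 1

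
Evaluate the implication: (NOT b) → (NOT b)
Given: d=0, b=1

Antecedent (NOT b) = 0; consequent (NOT b) = 0.
0 → 0 = 1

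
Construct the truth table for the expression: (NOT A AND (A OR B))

B | A | Output
--------------
0 | 0 | 0
0 | 1 | 0
1 | 0 | 1
1 | 1 | 0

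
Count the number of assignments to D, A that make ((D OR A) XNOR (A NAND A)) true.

Satisfying assignments: (1,0)
Count: 1 out of 4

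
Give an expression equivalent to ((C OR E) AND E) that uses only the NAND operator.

((((C NAND C) NAND (E NAND E)) NAND E) NAND (((C NAND C) NAND (E NAND E)) NAND E))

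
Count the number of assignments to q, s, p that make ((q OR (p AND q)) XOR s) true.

Satisfying assignments: (0,1,0), (0,1,1), (1,0,0), (1,0,1)
Count: 4 out of 8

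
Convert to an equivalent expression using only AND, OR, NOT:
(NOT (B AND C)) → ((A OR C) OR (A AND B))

(B AND C) OR ((A OR C) OR (A AND B))
(Implication elimination: A → B = NOT A OR B)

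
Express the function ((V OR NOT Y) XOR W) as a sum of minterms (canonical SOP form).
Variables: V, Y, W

Σm(0, 3, 4, 6) = (NOT V AND NOT Y AND NOT W) OR (NOT V AND Y AND W) OR (V AND NOT Y AND NOT W) OR (V AND Y AND NOT W)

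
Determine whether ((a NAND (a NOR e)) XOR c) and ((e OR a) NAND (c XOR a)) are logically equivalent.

No. Counterexample: with e=0, c=0, a=1, Expression 1 = 1 but Expression 2 = 0.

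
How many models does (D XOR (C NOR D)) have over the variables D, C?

Satisfying assignments: (0,0), (1,0), (1,1)
Count: 3 out of 4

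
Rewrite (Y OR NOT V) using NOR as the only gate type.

((Y NOR (V NOR V)) NOR (Y NOR (V NOR V)))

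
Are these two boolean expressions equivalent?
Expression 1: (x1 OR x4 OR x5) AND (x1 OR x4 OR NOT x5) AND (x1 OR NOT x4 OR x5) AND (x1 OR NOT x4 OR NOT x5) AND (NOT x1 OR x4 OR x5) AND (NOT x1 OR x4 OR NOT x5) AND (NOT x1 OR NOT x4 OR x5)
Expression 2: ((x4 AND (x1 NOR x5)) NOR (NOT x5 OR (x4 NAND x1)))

Yes, they are equivalent — the two output columns agree on all 8 assignments:
x1 | x4 | x5 | Expression 1 | Expression 2
------------------------------------------
0 | 0 | 0 | 0 | 0
0 | 0 | 1 | 0 | 0
0 | 1 | 0 | 0 | 0
0 | 1 | 1 | 0 | 0
1 | 0 | 0 | 0 | 0
1 | 0 | 1 | 0 | 0
1 | 1 | 0 | 0 | 0
1 | 1 | 1 | 1 | 1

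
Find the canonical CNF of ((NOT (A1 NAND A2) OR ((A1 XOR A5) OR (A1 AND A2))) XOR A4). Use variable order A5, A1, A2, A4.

(A5 OR A1 OR A2 OR A4) AND (A5 OR A1 OR NOT A2 OR A4) AND (A5 OR NOT A1 OR A2 OR NOT A4) AND (A5 OR NOT A1 OR NOT A2 OR NOT A4) AND (NOT A5 OR A1 OR A2 OR NOT A4) AND (NOT A5 OR A1 OR NOT A2 OR NOT A4) AND (NOT A5 OR NOT A1 OR A2 OR A4) AND (NOT A5 OR NOT A1 OR NOT A2 OR NOT A4)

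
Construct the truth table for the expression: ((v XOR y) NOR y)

v | y | Output
--------------
0 | 0 | 1
0 | 1 | 0
1 | 0 | 0
1 | 1 | 0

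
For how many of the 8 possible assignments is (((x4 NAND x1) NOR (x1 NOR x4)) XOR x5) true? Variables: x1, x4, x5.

Satisfying assignments: (0,0,1), (0,1,1), (1,0,1), (1,1,0)
Count: 4 out of 8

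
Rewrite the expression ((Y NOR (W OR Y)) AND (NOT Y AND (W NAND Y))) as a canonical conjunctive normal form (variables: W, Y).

(W OR NOT Y) AND (NOT W OR Y) AND (NOT W OR NOT Y)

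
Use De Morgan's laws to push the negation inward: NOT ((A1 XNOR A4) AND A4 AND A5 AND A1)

NOT (A1 XNOR A4) OR NOT A4 OR NOT A5 OR NOT A1
De Morgan's: NOT(AND of terms) = OR of negations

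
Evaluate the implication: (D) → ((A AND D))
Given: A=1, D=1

Antecedent (D) = 1; consequent ((A AND D)) = 1.
1 → 1 = 1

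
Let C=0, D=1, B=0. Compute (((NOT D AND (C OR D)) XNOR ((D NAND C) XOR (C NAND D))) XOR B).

Substituting: (((NOT 1 AND (0 OR 1)) XNOR ((1 NAND 0) XOR (0 NAND 1))) XOR 0)
= 1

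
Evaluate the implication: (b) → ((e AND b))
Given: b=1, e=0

Antecedent (b) = 1; consequent ((e AND b)) = 0.
1 → 0 = 0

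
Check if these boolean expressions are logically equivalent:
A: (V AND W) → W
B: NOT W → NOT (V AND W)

Yes, Contrapositive is always equivalent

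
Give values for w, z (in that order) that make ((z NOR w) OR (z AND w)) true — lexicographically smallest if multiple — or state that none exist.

w=0, z=0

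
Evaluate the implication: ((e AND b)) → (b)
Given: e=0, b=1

Antecedent ((e AND b)) = 0; consequent (b) = 1.
0 → 1 = 1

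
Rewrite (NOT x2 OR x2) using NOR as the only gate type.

(((x2 NOR x2) NOR x2) NOR ((x2 NOR x2) NOR x2))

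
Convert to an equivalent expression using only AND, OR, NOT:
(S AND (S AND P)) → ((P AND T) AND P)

NOT (S AND (S AND P)) OR ((P AND T) AND P)
(Implication elimination: A → B = NOT A OR B)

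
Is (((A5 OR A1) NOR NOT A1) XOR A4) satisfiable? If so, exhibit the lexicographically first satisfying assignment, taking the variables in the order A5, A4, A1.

A5=0, A4=1, A1=0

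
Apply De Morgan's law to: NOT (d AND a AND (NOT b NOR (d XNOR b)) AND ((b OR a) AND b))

NOT d OR NOT a OR NOT (NOT b NOR (d XNOR b)) OR NOT ((b OR a) AND b)
De Morgan's: NOT(AND of terms) = OR of negations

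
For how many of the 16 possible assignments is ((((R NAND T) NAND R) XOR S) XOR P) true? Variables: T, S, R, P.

Satisfying assignments: (0,0,0,0), (0,0,1,1), (0,1,0,1), (0,1,1,0), (1,0,0,0), (1,0,1,0), (1,1,0,1), (1,1,1,1)
Count: 8 out of 16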